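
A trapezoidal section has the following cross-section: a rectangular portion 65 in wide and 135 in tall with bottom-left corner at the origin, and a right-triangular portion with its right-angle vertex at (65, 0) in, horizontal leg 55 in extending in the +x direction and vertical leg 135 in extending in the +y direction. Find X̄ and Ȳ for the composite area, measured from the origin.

rectangular portion: A = 65 × 135 = 8775.00, centroid at (32.50, 67.50).
triangular portion: A = ½·55·135 = 3712.50, centroid at (83.33, 45.00).
ΣA = 12487.50 in²
ΣAX̄ = (8775.00)(32.50) + (3712.50)(83.33) = 594562.50 in³
ΣAȲ = (8775.00)(67.50) + (3712.50)(45.00) = 759375.00 in³
X̄ = 594562.50 / 12487.50 = 47.61 in
Ȳ = 759375.00 / 12487.50 = 60.81 in

X̄ = 47.61 in, Ȳ = 60.81 in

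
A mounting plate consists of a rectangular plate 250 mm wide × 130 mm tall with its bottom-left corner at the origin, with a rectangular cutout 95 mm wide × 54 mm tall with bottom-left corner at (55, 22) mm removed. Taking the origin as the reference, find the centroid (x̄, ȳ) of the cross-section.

plate: A = 250 × 130 = 32500.00, centroid at (125.00, 65.00).
hole: A = −(95 × 54) = -5130.00, centroid at (102.50, 49.00).
ΣA = 27370.00 mm²
ΣAx̄ = (32500.00)(125.00) + (-5130.00)(102.50) = 3536675.00 mm³
ΣAȳ = (32500.00)(65.00) + (-5130.00)(49.00) = 1861130.00 mm³
x̄ = 3536675.00 / 27370.00 = 129.22 mm
ȳ = 1861130.00 / 27370.00 = 68.00 mm

x̄ = 129.22 mm, ȳ = 68.00 mm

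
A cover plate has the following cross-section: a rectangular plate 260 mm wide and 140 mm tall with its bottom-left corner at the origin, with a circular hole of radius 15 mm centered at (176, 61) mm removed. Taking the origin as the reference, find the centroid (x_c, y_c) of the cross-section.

x_c = 129.09 mm, y_c = 70.18 mm

Part | A | x̄ᵢ | ȳᵢ | A·x̄ᵢ | A·ȳᵢ
plate | 36400.00 | 130.00 | 70.00 | 4732000.00 | 2548000.00
hole | -706.86 | 176.00 | 61.00 | -124407.07 | -43118.36
Σ | 35693.14 |  |  | 4607592.93 | 2504881.64
x_c = 4607592.93 / 35693.14 = 129.09 mm
y_c = 2504881.64 / 35693.14 = 70.18 mm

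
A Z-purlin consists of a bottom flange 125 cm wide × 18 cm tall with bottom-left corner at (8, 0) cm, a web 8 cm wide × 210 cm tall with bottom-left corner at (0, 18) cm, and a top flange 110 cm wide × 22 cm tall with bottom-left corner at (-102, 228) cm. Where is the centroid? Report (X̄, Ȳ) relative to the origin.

X̄ = 8.13 cm, Ȳ = 126.81 cm

Part | A | x̄ᵢ | ȳᵢ | A·x̄ᵢ | A·ȳᵢ
bottom flange | 2250.00 | 70.50 | 9.00 | 158625.00 | 20250.00
web | 1680.00 | 4.00 | 123.00 | 6720.00 | 206640.00
top flange | 2420.00 | -47.00 | 239.00 | -113740.00 | 578380.00
Σ | 6350.00 |  |  | 51605.00 | 805270.00
X̄ = 51605.00 / 6350.00 = 8.13 cm
Ȳ = 805270.00 / 6350.00 = 126.81 cm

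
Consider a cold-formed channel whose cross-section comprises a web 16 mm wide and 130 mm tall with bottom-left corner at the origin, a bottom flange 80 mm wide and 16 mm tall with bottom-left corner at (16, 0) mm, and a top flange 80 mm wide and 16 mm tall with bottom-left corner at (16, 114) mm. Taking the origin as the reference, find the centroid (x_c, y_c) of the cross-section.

x_c = 34.48 mm, y_c = 65.00 mm

web: A = 16 × 130 = 2080.00, centroid at (8.00, 65.00).
bottom flange: A = 80 × 16 = 1280.00, centroid at (56.00, 8.00).
top flange: A = 80 × 16 = 1280.00, centroid at (56.00, 122.00).
ΣA = 4640.00 mm²
ΣAx_c = (2080.00)(8.00) + (1280.00)(56.00) + (1280.00)(56.00) = 160000.00 mm³
ΣAy_c = (2080.00)(65.00) + (1280.00)(8.00) + (1280.00)(122.00) = 301600.00 mm³
x_c = 160000.00 / 4640.00 = 34.48 mm
y_c = 301600.00 / 4640.00 = 65.00 mm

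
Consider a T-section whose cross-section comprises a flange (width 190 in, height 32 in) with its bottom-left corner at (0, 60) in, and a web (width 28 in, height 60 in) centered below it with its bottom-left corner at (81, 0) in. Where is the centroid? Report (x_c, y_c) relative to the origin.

x_c = 95.00 in, y_c = 66.04 in

Part | A | x̄ᵢ | ȳᵢ | A·x̄ᵢ | A·ȳᵢ
web | 1680.00 | 95.00 | 30.00 | 159600.00 | 50400.00
flange | 6080.00 | 95.00 | 76.00 | 577600.00 | 462080.00
Σ | 7760.00 |  |  | 737200.00 | 512480.00
x_c = 737200.00 / 7760.00 = 95.00 in
y_c = 512480.00 / 7760.00 = 66.04 in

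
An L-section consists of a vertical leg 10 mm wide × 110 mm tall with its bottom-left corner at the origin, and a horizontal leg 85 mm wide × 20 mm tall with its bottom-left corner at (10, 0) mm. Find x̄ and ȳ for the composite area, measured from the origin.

x̄ = 33.84 mm, ȳ = 27.68 mm

vertical leg: A = 10 × 110 = 1100.00, centroid at (5.00, 55.00).
horizontal leg: A = 85 × 20 = 1700.00, centroid at (52.50, 10.00).
ΣA = 2800.00 mm²
ΣAx̄ = (1100.00)(5.00) + (1700.00)(52.50) = 94750.00 mm³
ΣAȳ = (1100.00)(55.00) + (1700.00)(10.00) = 77500.00 mm³
x̄ = 94750.00 / 2800.00 = 33.84 mm
ȳ = 77500.00 / 2800.00 = 27.68 mm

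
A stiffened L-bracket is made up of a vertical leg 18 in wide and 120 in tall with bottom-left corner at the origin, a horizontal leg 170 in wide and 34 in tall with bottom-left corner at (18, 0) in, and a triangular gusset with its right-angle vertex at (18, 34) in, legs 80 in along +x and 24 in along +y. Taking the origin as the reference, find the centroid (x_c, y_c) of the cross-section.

vertical leg: A = 18 × 120 = 2160.00, centroid at (9.00, 60.00).
horizontal leg: A = 170 × 34 = 5780.00, centroid at (103.00, 17.00).
gusset: A = ½·80·24 = 960.00, centroid at (44.67, 42.00).
ΣA = 8900.00 in², ΣAx_c = 657660.00 in³, ΣAy_c = 268180.00 in³.
x_c = 657660.00/8900.00 = 73.89 in; y_c = 268180.00/8900.00 = 30.13 in.

x_c = 73.89 in, y_c = 30.13 in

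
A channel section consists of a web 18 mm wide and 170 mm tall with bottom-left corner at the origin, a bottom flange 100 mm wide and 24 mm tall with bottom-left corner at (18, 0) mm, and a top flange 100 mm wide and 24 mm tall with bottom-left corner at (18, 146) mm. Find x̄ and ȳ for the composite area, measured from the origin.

x̄ = 45.03 mm, ȳ = 85.00 mm

web: A = 18 × 170 = 3060.00, centroid at (9.00, 85.00).
bottom flange: A = 100 × 24 = 2400.00, centroid at (68.00, 12.00).
top flange: A = 100 × 24 = 2400.00, centroid at (68.00, 158.00).
ΣA = 7860.00 mm², ΣAx̄ = 353940.00 mm³, ΣAȳ = 668100.00 mm³.
x̄ = 353940.00/7860.00 = 45.03 mm; ȳ = 668100.00/7860.00 = 85.00 mm.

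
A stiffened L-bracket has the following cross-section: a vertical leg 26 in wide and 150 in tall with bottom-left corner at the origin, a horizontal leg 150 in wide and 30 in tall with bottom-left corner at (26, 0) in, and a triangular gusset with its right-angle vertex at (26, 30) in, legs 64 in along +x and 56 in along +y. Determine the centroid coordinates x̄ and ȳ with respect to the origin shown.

vertical leg: A = 26 × 150 = 3900.00, centroid at (13.00, 75.00).
horizontal leg: A = 150 × 30 = 4500.00, centroid at (101.00, 15.00).
gusset: A = ½·64·56 = 1792.00, centroid at (47.33, 48.67).
ΣA = 10192.00 in², ΣAx̄ = 590021.33 in³, ΣAȳ = 447210.67 in³.
x̄ = 590021.33/10192.00 = 57.89 in; ȳ = 447210.67/10192.00 = 43.88 in.

x̄ = 57.89 in, ȳ = 43.88 in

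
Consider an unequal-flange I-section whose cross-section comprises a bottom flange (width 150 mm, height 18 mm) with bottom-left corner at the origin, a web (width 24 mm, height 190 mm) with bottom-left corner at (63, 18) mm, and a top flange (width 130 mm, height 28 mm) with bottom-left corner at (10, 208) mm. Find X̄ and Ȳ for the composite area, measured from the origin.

X̄ = 75.00 mm, Ȳ = 123.64 mm

bottom flange: A = 150 × 18 = 2700.00, centroid at (75.00, 9.00).
web: A = 24 × 190 = 4560.00, centroid at (75.00, 113.00).
top flange: A = 130 × 28 = 3640.00, centroid at (75.00, 222.00).
ΣA = 10900.00 mm², ΣAX̄ = 817500.00 mm³, ΣAȲ = 1347660.00 mm³.
X̄ = 817500.00/10900.00 = 75.00 mm; Ȳ = 1347660.00/10900.00 = 123.64 mm.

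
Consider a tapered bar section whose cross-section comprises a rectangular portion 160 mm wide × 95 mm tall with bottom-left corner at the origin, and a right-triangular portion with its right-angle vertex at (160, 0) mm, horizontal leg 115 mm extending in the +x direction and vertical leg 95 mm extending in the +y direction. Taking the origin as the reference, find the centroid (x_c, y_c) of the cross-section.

x_c = 111.28 mm, y_c = 43.31 mm

rectangular portion: A = 160 × 95 = 15200.00, centroid at (80.00, 47.50).
triangular portion: A = ½·115·95 = 5462.50, centroid at (198.33, 31.67).
ΣA = 20662.50 mm²
ΣAx_c = (15200.00)(80.00) + (5462.50)(198.33) = 2299395.83 mm³
ΣAy_c = (15200.00)(47.50) + (5462.50)(31.67) = 894979.17 mm³
x_c = 2299395.83 / 20662.50 = 111.28 mm
y_c = 894979.17 / 20662.50 = 43.31 mm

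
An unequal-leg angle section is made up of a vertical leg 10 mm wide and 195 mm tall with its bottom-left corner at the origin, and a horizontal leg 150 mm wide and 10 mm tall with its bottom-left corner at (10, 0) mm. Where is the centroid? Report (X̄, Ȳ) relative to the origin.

vertical leg: A = 10 × 195 = 1950.00, centroid at (5.00, 97.50).
horizontal leg: A = 150 × 10 = 1500.00, centroid at (85.00, 5.00).
ΣA = 3450.00 mm²
ΣAX̄ = (1950.00)(5.00) + (1500.00)(85.00) = 137250.00 mm³
ΣAȲ = (1950.00)(97.50) + (1500.00)(5.00) = 197625.00 mm³
X̄ = 137250.00 / 3450.00 = 39.78 mm
Ȳ = 197625.00 / 3450.00 = 57.28 mm

X̄ = 39.78 mm, Ȳ = 57.28 mm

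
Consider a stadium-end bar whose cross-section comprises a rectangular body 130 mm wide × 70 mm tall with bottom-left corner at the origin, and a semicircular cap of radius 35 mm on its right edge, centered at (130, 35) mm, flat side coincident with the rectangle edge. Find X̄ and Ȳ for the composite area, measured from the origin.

X̄ = 78.94 mm, Ȳ = 35.00 mm

Part | A | x̄ᵢ | ȳᵢ | A·x̄ᵢ | A·ȳᵢ
rectangular body | 9100.00 | 65.00 | 35.00 | 591500.00 | 318500.00
semicircular end | 1924.23 | 144.85 | 35.00 | 278732.65 | 67347.89
Σ | 11024.23 |  |  | 870232.65 | 385847.89
X̄ = 870232.65 / 11024.23 = 78.94 mm
Ȳ = 385847.89 / 11024.23 = 35.00 mm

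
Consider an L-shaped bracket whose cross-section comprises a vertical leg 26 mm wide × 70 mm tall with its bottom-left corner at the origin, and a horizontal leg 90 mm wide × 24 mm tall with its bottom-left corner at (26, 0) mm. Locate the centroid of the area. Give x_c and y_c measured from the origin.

vertical leg: A = 26 × 70 = 1820.00, centroid at (13.00, 35.00).
horizontal leg: A = 90 × 24 = 2160.00, centroid at (71.00, 12.00).
ΣA = 3980.00 mm², ΣAx_c = 177020.00 mm³, ΣAy_c = 89620.00 mm³.
x_c = 177020.00/3980.00 = 44.48 mm; y_c = 89620.00/3980.00 = 22.52 mm.

x_c = 44.48 mm, y_c = 22.52 mm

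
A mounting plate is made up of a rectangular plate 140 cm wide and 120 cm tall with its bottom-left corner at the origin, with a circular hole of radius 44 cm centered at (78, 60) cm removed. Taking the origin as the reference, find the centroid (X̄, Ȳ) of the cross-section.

X̄ = 65.46 cm, Ȳ = 60.00 cm

plate: A = 140 × 120 = 16800.00, centroid at (70.00, 60.00).
hole: A = −π·44² = -6082.12, centroid at (78.00, 60.00).
ΣA = 10717.88 cm², ΣAX̄ = 701594.38 cm³, ΣAȲ = 643072.60 cm³.
X̄ = 701594.38/10717.88 = 65.46 cm; Ȳ = 643072.60/10717.88 = 60.00 cm.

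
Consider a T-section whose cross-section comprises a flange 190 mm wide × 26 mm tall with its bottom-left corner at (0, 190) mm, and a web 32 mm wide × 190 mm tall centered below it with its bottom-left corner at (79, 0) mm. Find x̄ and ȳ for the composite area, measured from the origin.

web: A = 32 × 190 = 6080.00, centroid at (95.00, 95.00).
flange: A = 190 × 26 = 4940.00, centroid at (95.00, 203.00).
ΣA = 11020.00 mm², ΣAx̄ = 1046900.00 mm³, ΣAȳ = 1580420.00 mm³.
x̄ = 1046900.00/11020.00 = 95.00 mm; ȳ = 1580420.00/11020.00 = 143.41 mm.

x̄ = 95.00 mm, ȳ = 143.41 mm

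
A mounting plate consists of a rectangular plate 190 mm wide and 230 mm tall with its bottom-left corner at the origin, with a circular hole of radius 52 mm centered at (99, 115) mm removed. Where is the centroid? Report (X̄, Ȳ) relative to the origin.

plate: A = 190 × 230 = 43700.00, centroid at (95.00, 115.00).
hole: A = −π·52² = -8494.87, centroid at (99.00, 115.00).
ΣA = 35205.13 mm²
ΣAX̄ = (43700.00)(95.00) + (-8494.87)(99.00) = 3310508.21 mm³
ΣAȲ = (43700.00)(115.00) + (-8494.87)(115.00) = 4048590.35 mm³
X̄ = 3310508.21 / 35205.13 = 94.03 mm
Ȳ = 4048590.35 / 35205.13 = 115.00 mm

X̄ = 94.03 mm, Ȳ = 115.00 mm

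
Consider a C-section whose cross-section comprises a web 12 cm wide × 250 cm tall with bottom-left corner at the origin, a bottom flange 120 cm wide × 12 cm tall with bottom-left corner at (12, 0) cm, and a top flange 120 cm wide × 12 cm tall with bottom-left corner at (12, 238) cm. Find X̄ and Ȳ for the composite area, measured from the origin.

web: A = 12 × 250 = 3000.00, centroid at (6.00, 125.00).
bottom flange: A = 120 × 12 = 1440.00, centroid at (72.00, 6.00).
top flange: A = 120 × 12 = 1440.00, centroid at (72.00, 244.00).
ΣA = 5880.00 cm²
ΣAX̄ = (3000.00)(6.00) + (1440.00)(72.00) + (1440.00)(72.00) = 225360.00 cm³
ΣAȲ = (3000.00)(125.00) + (1440.00)(6.00) + (1440.00)(244.00) = 735000.00 cm³
X̄ = 225360.00 / 5880.00 = 38.33 cm
Ȳ = 735000.00 / 5880.00 = 125.00 cm

X̄ = 38.33 cm, Ȳ = 125.00 cm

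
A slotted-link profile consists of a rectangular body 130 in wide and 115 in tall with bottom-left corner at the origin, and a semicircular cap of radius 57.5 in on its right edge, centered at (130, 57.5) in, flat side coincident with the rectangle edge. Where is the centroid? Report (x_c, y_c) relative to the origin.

x_c = 88.05 in, y_c = 57.50 in

rectangular body: A = 130 × 115 = 14950.00, centroid at (65.00, 57.50).
semicircular end: A = ½π·57.5² = 5193.45, centroid at (154.40, 57.50).
ΣA = 20143.45 in²
ΣAx_c = (14950.00)(65.00) + (5193.45)(154.40) = 1773637.48 in³
ΣAy_c = (14950.00)(57.50) + (5193.45)(57.50) = 1158248.11 in³
x_c = 1773637.48 / 20143.45 = 88.05 in
y_c = 1158248.11 / 20143.45 = 57.50 in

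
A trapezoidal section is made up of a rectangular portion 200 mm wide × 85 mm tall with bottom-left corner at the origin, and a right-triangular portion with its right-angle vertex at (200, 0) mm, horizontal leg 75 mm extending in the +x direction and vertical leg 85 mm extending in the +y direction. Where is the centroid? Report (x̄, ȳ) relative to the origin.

rectangular portion: A = 200 × 85 = 17000.00, centroid at (100.00, 42.50).
triangular portion: A = ½·75·85 = 3187.50, centroid at (225.00, 28.33).
ΣA = 20187.50 mm²
ΣAx̄ = (17000.00)(100.00) + (3187.50)(225.00) = 2417187.50 mm³
ΣAȳ = (17000.00)(42.50) + (3187.50)(28.33) = 812812.50 mm³
x̄ = 2417187.50 / 20187.50 = 119.74 mm
ȳ = 812812.50 / 20187.50 = 40.26 mm

x̄ = 119.74 mm, ȳ = 40.26 mm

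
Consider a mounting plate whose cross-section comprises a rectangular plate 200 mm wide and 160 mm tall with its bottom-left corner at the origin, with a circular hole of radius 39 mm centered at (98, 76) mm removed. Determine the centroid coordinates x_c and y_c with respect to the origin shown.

x_c = 100.35 mm, y_c = 80.70 mm

Part | A | x̄ᵢ | ȳᵢ | A·x̄ᵢ | A·ȳᵢ
plate | 32000.00 | 100.00 | 80.00 | 3200000.00 | 2560000.00
hole | -4778.36 | 98.00 | 76.00 | -468279.52 | -363155.54
Σ | 27221.64 |  |  | 2731720.48 | 2196844.46
x_c = 2731720.48 / 27221.64 = 100.35 mm
y_c = 2196844.46 / 27221.64 = 80.70 mm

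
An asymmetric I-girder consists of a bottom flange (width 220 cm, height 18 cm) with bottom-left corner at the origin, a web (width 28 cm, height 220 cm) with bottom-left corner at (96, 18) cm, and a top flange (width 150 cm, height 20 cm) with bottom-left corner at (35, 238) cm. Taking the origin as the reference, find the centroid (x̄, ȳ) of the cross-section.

x̄ = 110.00 cm, ȳ = 119.52 cm

bottom flange: A = 220 × 18 = 3960.00, centroid at (110.00, 9.00).
web: A = 28 × 220 = 6160.00, centroid at (110.00, 128.00).
top flange: A = 150 × 20 = 3000.00, centroid at (110.00, 248.00).
ΣA = 13120.00 cm²
ΣAx̄ = (3960.00)(110.00) + (6160.00)(110.00) + (3000.00)(110.00) = 1443200.00 cm³
ΣAȳ = (3960.00)(9.00) + (6160.00)(128.00) + (3000.00)(248.00) = 1568120.00 cm³
x̄ = 1443200.00 / 13120.00 = 110.00 cm
ȳ = 1568120.00 / 13120.00 = 119.52 cm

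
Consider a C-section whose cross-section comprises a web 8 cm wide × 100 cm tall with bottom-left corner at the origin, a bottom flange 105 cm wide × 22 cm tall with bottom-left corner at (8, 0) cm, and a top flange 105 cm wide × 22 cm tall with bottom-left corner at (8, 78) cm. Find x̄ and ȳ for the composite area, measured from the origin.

web: A = 8 × 100 = 800.00, centroid at (4.00, 50.00).
bottom flange: A = 105 × 22 = 2310.00, centroid at (60.50, 11.00).
top flange: A = 105 × 22 = 2310.00, centroid at (60.50, 89.00).
ΣA = 5420.00 cm², ΣAx̄ = 282710.00 cm³, ΣAȳ = 271000.00 cm³.
x̄ = 282710.00/5420.00 = 52.16 cm; ȳ = 271000.00/5420.00 = 50.00 cm.

x̄ = 52.16 cm, ȳ = 50.00 cm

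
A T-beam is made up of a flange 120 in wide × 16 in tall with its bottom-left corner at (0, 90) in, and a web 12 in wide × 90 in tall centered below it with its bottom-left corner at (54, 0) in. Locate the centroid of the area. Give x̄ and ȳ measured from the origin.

x̄ = 60.00 in, ȳ = 78.92 in

Part | A | x̄ᵢ | ȳᵢ | A·x̄ᵢ | A·ȳᵢ
web | 1080.00 | 60.00 | 45.00 | 64800.00 | 48600.00
flange | 1920.00 | 60.00 | 98.00 | 115200.00 | 188160.00
Σ | 3000.00 |  |  | 180000.00 | 236760.00
x̄ = 180000.00 / 3000.00 = 60.00 in
ȳ = 236760.00 / 3000.00 = 78.92 in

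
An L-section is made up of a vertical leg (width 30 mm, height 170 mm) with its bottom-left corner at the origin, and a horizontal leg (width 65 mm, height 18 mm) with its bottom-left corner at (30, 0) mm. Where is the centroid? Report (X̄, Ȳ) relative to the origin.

vertical leg: A = 30 × 170 = 5100.00, centroid at (15.00, 85.00).
horizontal leg: A = 65 × 18 = 1170.00, centroid at (62.50, 9.00).
ΣA = 6270.00 mm²
ΣAX̄ = (5100.00)(15.00) + (1170.00)(62.50) = 149625.00 mm³
ΣAȲ = (5100.00)(85.00) + (1170.00)(9.00) = 444030.00 mm³
X̄ = 149625.00 / 6270.00 = 23.86 mm
Ȳ = 444030.00 / 6270.00 = 70.82 mm

X̄ = 23.86 mm, Ȳ = 70.82 mm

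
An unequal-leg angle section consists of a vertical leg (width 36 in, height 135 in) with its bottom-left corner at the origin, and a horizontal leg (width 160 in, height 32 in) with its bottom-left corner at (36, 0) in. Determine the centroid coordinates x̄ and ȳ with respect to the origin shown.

x̄ = 68.28 in, ȳ = 41.08 in

vertical leg: A = 36 × 135 = 4860.00, centroid at (18.00, 67.50).
horizontal leg: A = 160 × 32 = 5120.00, centroid at (116.00, 16.00).
ΣA = 9980.00 in²
ΣAx̄ = (4860.00)(18.00) + (5120.00)(116.00) = 681400.00 in³
ΣAȳ = (4860.00)(67.50) + (5120.00)(16.00) = 409970.00 in³
x̄ = 681400.00 / 9980.00 = 68.28 in
ȳ = 409970.00 / 9980.00 = 41.08 in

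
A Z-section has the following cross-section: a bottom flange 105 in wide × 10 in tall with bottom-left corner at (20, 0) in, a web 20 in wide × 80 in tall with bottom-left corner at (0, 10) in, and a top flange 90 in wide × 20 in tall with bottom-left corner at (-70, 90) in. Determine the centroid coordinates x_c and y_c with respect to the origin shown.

Part | A | x̄ᵢ | ȳᵢ | A·x̄ᵢ | A·ȳᵢ
bottom flange | 1050.00 | 72.50 | 5.00 | 76125.00 | 5250.00
web | 1600.00 | 10.00 | 50.00 | 16000.00 | 80000.00
top flange | 1800.00 | -25.00 | 100.00 | -45000.00 | 180000.00
Σ | 4450.00 |  |  | 47125.00 | 265250.00
x_c = 47125.00 / 4450.00 = 10.59 in
y_c = 265250.00 / 4450.00 = 59.61 in

x_c = 10.59 in, y_c = 59.61 in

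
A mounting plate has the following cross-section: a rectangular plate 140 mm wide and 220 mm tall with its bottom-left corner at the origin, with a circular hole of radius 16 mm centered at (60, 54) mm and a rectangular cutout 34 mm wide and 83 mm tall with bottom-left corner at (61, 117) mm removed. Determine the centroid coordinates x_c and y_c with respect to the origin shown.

x_c = 69.47 mm, y_c = 106.62 mm

plate: A = 140 × 220 = 30800.00, centroid at (70.00, 110.00).
hole 1: A = −π·16² = -804.25, centroid at (60.00, 54.00).
hole 2: A = −(34 × 83) = -2822.00, centroid at (78.00, 158.50).
ΣA = 27173.75 mm², ΣAx_c = 1887629.14 mm³, ΣAy_c = 2897283.62 mm³.
x_c = 1887629.14/27173.75 = 69.47 mm; y_c = 2897283.62/27173.75 = 106.62 mm.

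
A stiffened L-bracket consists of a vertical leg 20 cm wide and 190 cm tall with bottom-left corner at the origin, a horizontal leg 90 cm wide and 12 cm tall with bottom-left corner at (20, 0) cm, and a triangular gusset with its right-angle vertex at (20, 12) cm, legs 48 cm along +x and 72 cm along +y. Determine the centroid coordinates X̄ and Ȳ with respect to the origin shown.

vertical leg: A = 20 × 190 = 3800.00, centroid at (10.00, 95.00).
horizontal leg: A = 90 × 12 = 1080.00, centroid at (65.00, 6.00).
gusset: A = ½·48·72 = 1728.00, centroid at (36.00, 36.00).
ΣA = 6608.00 cm²
ΣAX̄ = (3800.00)(10.00) + (1080.00)(65.00) + (1728.00)(36.00) = 170408.00 cm³
ΣAȲ = (3800.00)(95.00) + (1080.00)(6.00) + (1728.00)(36.00) = 429688.00 cm³
X̄ = 170408.00 / 6608.00 = 25.79 cm
Ȳ = 429688.00 / 6608.00 = 65.03 cm

X̄ = 25.79 cm, Ȳ = 65.03 cm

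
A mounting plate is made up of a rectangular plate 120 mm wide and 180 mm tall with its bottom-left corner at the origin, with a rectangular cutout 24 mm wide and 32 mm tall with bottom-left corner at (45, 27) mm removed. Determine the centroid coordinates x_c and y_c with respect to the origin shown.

x_c = 60.11 mm, y_c = 91.73 mm

plate: A = 120 × 180 = 21600.00, centroid at (60.00, 90.00).
hole: A = −(24 × 32) = -768.00, centroid at (57.00, 43.00).
ΣA = 20832.00 mm²
ΣAx_c = (21600.00)(60.00) + (-768.00)(57.00) = 1252224.00 mm³
ΣAy_c = (21600.00)(90.00) + (-768.00)(43.00) = 1910976.00 mm³
x_c = 1252224.00 / 20832.00 = 60.11 mm
y_c = 1910976.00 / 20832.00 = 91.73 mm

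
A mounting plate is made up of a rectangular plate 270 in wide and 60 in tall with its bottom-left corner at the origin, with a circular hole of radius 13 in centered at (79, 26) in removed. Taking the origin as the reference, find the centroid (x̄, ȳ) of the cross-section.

x̄ = 136.90 in, ȳ = 30.14 in

plate: A = 270 × 60 = 16200.00, centroid at (135.00, 30.00).
hole: A = −π·13² = -530.93, centroid at (79.00, 26.00).
ΣA = 15669.07 in²
ΣAx̄ = (16200.00)(135.00) + (-530.93)(79.00) = 2145056.60 in³
ΣAȳ = (16200.00)(30.00) + (-530.93)(26.00) = 472195.84 in³
x̄ = 2145056.60 / 15669.07 = 136.90 in
ȳ = 472195.84 / 15669.07 = 30.14 in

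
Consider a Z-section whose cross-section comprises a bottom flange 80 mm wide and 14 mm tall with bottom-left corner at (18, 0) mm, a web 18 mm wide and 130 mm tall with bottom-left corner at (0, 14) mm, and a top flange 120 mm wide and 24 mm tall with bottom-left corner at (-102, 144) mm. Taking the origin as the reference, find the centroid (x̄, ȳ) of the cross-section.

x̄ = -5.51 mm, ȳ = 101.26 mm

Part | A | x̄ᵢ | ȳᵢ | A·x̄ᵢ | A·ȳᵢ
bottom flange | 1120.00 | 58.00 | 7.00 | 64960.00 | 7840.00
web | 2340.00 | 9.00 | 79.00 | 21060.00 | 184860.00
top flange | 2880.00 | -42.00 | 156.00 | -120960.00 | 449280.00
Σ | 6340.00 |  |  | -34940.00 | 641980.00
x̄ = -34940.00 / 6340.00 = -5.51 mm
ȳ = 641980.00 / 6340.00 = 101.26 mm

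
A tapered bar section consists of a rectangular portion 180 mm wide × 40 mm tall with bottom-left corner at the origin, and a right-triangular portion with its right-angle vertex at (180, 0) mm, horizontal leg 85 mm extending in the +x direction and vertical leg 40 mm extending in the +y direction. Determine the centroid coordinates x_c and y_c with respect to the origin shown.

rectangular portion: A = 180 × 40 = 7200.00, centroid at (90.00, 20.00).
triangular portion: A = ½·85·40 = 1700.00, centroid at (208.33, 13.33).
ΣA = 8900.00 mm²
ΣAx_c = (7200.00)(90.00) + (1700.00)(208.33) = 1002166.67 mm³
ΣAy_c = (7200.00)(20.00) + (1700.00)(13.33) = 166666.67 mm³
x_c = 1002166.67 / 8900.00 = 112.60 mm
y_c = 166666.67 / 8900.00 = 18.73 mm

x_c = 112.60 mm, y_c = 18.73 mm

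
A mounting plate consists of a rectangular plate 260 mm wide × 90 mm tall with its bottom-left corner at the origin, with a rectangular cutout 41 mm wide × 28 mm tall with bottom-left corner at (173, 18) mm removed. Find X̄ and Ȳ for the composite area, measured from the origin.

plate: A = 260 × 90 = 23400.00, centroid at (130.00, 45.00).
hole: A = −(41 × 28) = -1148.00, centroid at (193.50, 32.00).
ΣA = 22252.00 mm²
ΣAX̄ = (23400.00)(130.00) + (-1148.00)(193.50) = 2819862.00 mm³
ΣAȲ = (23400.00)(45.00) + (-1148.00)(32.00) = 1016264.00 mm³
X̄ = 2819862.00 / 22252.00 = 126.72 mm
Ȳ = 1016264.00 / 22252.00 = 45.67 mm

X̄ = 126.72 mm, Ȳ = 45.67 mm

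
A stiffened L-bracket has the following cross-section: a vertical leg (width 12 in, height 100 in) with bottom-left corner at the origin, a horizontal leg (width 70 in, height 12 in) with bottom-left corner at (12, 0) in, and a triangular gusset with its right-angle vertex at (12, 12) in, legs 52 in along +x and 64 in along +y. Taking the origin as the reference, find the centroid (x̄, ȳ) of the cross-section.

x̄ = 25.78 in, ȳ = 32.53 in

vertical leg: A = 12 × 100 = 1200.00, centroid at (6.00, 50.00).
horizontal leg: A = 70 × 12 = 840.00, centroid at (47.00, 6.00).
gusset: A = ½·52·64 = 1664.00, centroid at (29.33, 33.33).
ΣA = 3704.00 in²
ΣAx̄ = (1200.00)(6.00) + (840.00)(47.00) + (1664.00)(29.33) = 95490.67 in³
ΣAȳ = (1200.00)(50.00) + (840.00)(6.00) + (1664.00)(33.33) = 120506.67 in³
x̄ = 95490.67 / 3704.00 = 25.78 in
ȳ = 120506.67 / 3704.00 = 32.53 in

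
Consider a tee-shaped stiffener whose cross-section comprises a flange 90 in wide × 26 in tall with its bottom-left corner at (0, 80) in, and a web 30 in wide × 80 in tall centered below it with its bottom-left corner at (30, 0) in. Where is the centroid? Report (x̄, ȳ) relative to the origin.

x̄ = 45.00 in, ȳ = 66.16 in

Part | A | x̄ᵢ | ȳᵢ | A·x̄ᵢ | A·ȳᵢ
web | 2400.00 | 45.00 | 40.00 | 108000.00 | 96000.00
flange | 2340.00 | 45.00 | 93.00 | 105300.00 | 217620.00
Σ | 4740.00 |  |  | 213300.00 | 313620.00
x̄ = 213300.00 / 4740.00 = 45.00 in
ȳ = 313620.00 / 4740.00 = 66.16 in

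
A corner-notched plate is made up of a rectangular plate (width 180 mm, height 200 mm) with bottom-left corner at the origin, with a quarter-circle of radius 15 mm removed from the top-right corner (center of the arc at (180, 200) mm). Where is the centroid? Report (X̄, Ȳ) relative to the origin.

Part | A | x̄ᵢ | ȳᵢ | A·x̄ᵢ | A·ȳᵢ
plate | 36000.00 | 90.00 | 100.00 | 3240000.00 | 3600000.00
removed quarter-circle | -176.71 | 173.63 | 193.63 | -30683.63 | -34217.92
Σ | 35823.29 |  |  | 3209316.37 | 3565782.08
X̄ = 3209316.37 / 35823.29 = 89.59 mm
Ȳ = 3565782.08 / 35823.29 = 99.54 mm

X̄ = 89.59 mm, Ȳ = 99.54 mm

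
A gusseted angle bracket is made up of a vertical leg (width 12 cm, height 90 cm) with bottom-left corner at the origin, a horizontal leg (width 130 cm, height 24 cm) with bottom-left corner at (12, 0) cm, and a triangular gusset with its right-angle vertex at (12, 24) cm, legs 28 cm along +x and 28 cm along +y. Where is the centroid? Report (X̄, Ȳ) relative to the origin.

vertical leg: A = 12 × 90 = 1080.00, centroid at (6.00, 45.00).
horizontal leg: A = 130 × 24 = 3120.00, centroid at (77.00, 12.00).
gusset: A = ½·28·28 = 392.00, centroid at (21.33, 33.33).
ΣA = 4592.00 cm², ΣAX̄ = 255082.67 cm³, ΣAȲ = 99106.67 cm³.
X̄ = 255082.67/4592.00 = 55.55 cm; Ȳ = 99106.67/4592.00 = 21.58 cm.

X̄ = 55.55 cm, Ȳ = 21.58 cm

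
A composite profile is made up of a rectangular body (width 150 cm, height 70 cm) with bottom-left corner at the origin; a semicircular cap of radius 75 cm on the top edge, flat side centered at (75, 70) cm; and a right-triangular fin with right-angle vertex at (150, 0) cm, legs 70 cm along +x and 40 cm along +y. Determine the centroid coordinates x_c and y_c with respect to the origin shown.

rectangular body: A = 150 × 70 = 10500.00, centroid at (75.00, 35.00).
semicircular top: A = ½π·75² = 8835.73, centroid at (75.00, 101.83).
triangular fin: A = ½·70·40 = 1400.00, centroid at (173.33, 13.33).
ΣA = 20735.73 cm²
ΣAx_c = (10500.00)(75.00) + (8835.73)(75.00) + (1400.00)(173.33) = 1692846.37 cm³
ΣAy_c = (10500.00)(35.00) + (8835.73)(101.83) + (1400.00)(13.33) = 1285917.72 cm³
x_c = 1692846.37 / 20735.73 = 81.64 cm
y_c = 1285917.72 / 20735.73 = 62.01 cm

x_c = 81.64 cm, y_c = 62.01 cm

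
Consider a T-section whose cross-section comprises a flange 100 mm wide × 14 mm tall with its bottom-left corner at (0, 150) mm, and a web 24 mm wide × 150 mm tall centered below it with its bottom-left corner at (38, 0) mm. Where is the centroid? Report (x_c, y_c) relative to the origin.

x_c = 50.00 mm, y_c = 97.96 mm

web: A = 24 × 150 = 3600.00, centroid at (50.00, 75.00).
flange: A = 100 × 14 = 1400.00, centroid at (50.00, 157.00).
ΣA = 5000.00 mm², ΣAx_c = 250000.00 mm³, ΣAy_c = 489800.00 mm³.
x_c = 250000.00/5000.00 = 50.00 mm; y_c = 489800.00/5000.00 = 97.96 mm.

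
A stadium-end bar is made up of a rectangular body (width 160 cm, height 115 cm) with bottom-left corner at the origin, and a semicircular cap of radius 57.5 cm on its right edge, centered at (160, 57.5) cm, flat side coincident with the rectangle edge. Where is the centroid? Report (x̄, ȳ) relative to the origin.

x̄ = 102.98 cm, ȳ = 57.50 cm

Part | A | x̄ᵢ | ȳᵢ | A·x̄ᵢ | A·ȳᵢ
rectangular body | 18400.00 | 80.00 | 57.50 | 1472000.00 | 1058000.00
semicircular end | 5193.45 | 184.40 | 57.50 | 957690.84 | 298623.11
Σ | 23593.45 |  |  | 2429690.84 | 1356623.11
x̄ = 2429690.84 / 23593.45 = 102.98 cm
ȳ = 1356623.11 / 23593.45 = 57.50 cm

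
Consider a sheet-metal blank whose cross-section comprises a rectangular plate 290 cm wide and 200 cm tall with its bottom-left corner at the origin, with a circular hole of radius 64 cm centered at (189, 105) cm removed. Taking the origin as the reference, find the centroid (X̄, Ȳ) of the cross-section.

X̄ = 132.45 cm, Ȳ = 98.57 cm

plate: A = 290 × 200 = 58000.00, centroid at (145.00, 100.00).
hole: A = −π·64² = -12867.96, centroid at (189.00, 105.00).
ΣA = 45132.04 cm², ΣAX̄ = 5977954.90 cm³, ΣAȲ = 4448863.83 cm³.
X̄ = 5977954.90/45132.04 = 132.45 cm; Ȳ = 4448863.83/45132.04 = 98.57 cm.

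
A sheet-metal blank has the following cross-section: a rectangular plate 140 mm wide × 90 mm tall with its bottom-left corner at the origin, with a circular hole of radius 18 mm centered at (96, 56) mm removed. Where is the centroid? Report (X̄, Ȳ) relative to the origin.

X̄ = 67.72 mm, Ȳ = 44.03 mm

Part | A | x̄ᵢ | ȳᵢ | A·x̄ᵢ | A·ȳᵢ
plate | 12600.00 | 70.00 | 45.00 | 882000.00 | 567000.00
hole | -1017.88 | 96.00 | 56.00 | -97716.10 | -57001.06
Σ | 11582.12 |  |  | 784283.90 | 509998.94
X̄ = 784283.90 / 11582.12 = 67.72 mm
Ȳ = 509998.94 / 11582.12 = 44.03 mm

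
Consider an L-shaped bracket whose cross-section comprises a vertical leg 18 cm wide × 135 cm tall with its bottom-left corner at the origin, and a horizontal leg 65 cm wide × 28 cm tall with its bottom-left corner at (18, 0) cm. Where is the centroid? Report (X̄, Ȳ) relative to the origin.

vertical leg: A = 18 × 135 = 2430.00, centroid at (9.00, 67.50).
horizontal leg: A = 65 × 28 = 1820.00, centroid at (50.50, 14.00).
ΣA = 4250.00 cm², ΣAX̄ = 113780.00 cm³, ΣAȲ = 189505.00 cm³.
X̄ = 113780.00/4250.00 = 26.77 cm; Ȳ = 189505.00/4250.00 = 44.59 cm.

X̄ = 26.77 cm, Ȳ = 44.59 cm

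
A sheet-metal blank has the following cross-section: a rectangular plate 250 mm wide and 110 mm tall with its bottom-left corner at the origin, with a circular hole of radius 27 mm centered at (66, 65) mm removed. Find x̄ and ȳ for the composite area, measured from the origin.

Part | A | x̄ᵢ | ȳᵢ | A·x̄ᵢ | A·ȳᵢ
plate | 27500.00 | 125.00 | 55.00 | 3437500.00 | 1512500.00
hole | -2290.22 | 66.00 | 65.00 | -151154.59 | -148864.37
Σ | 25209.78 |  |  | 3286345.41 | 1363635.63
x̄ = 3286345.41 / 25209.78 = 130.36 mm
ȳ = 1363635.63 / 25209.78 = 54.09 mm

x̄ = 130.36 mm, ȳ = 54.09 mm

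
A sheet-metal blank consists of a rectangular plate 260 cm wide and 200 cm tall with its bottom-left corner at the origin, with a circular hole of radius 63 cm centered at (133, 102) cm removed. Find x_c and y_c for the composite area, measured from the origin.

x_c = 129.05 cm, y_c = 99.37 cm

Part | A | x̄ᵢ | ȳᵢ | A·x̄ᵢ | A·ȳᵢ
plate | 52000.00 | 130.00 | 100.00 | 6760000.00 | 5200000.00
hole | -12468.98 | 133.00 | 102.00 | -1658374.51 | -1271836.09
Σ | 39531.02 |  |  | 5101625.49 | 3928163.91
x_c = 5101625.49 / 39531.02 = 129.05 cm
y_c = 3928163.91 / 39531.02 = 99.37 cm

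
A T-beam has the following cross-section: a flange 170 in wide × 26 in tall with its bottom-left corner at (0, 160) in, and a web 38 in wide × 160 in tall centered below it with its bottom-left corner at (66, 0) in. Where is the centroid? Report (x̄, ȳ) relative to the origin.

web: A = 38 × 160 = 6080.00, centroid at (85.00, 80.00).
flange: A = 170 × 26 = 4420.00, centroid at (85.00, 173.00).
ΣA = 10500.00 in², ΣAx̄ = 892500.00 in³, ΣAȳ = 1251060.00 in³.
x̄ = 892500.00/10500.00 = 85.00 in; ȳ = 1251060.00/10500.00 = 119.15 in.

x̄ = 85.00 in, ȳ = 119.15 in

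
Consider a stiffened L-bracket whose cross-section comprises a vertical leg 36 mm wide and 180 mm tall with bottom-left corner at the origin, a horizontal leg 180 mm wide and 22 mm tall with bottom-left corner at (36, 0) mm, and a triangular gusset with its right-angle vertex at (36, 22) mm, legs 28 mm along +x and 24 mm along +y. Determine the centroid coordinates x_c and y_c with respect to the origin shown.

vertical leg: A = 36 × 180 = 6480.00, centroid at (18.00, 90.00).
horizontal leg: A = 180 × 22 = 3960.00, centroid at (126.00, 11.00).
gusset: A = ½·28·24 = 336.00, centroid at (45.33, 30.00).
ΣA = 10776.00 mm²
ΣAx_c = (6480.00)(18.00) + (3960.00)(126.00) + (336.00)(45.33) = 630832.00 mm³
ΣAy_c = (6480.00)(90.00) + (3960.00)(11.00) + (336.00)(30.00) = 636840.00 mm³
x_c = 630832.00 / 10776.00 = 58.54 mm
y_c = 636840.00 / 10776.00 = 59.10 mm

x_c = 58.54 mm, y_c = 59.10 mm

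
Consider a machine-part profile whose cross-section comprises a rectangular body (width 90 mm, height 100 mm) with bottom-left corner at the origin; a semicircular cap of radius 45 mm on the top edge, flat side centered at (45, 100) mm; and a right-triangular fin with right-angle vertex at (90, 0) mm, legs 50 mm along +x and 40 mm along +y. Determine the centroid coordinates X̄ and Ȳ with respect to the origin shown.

X̄ = 49.68 mm, Ȳ = 63.89 mm

Part | A | x̄ᵢ | ȳᵢ | A·x̄ᵢ | A·ȳᵢ
rectangular body | 9000.00 | 45.00 | 50.00 | 405000.00 | 450000.00
semicircular top | 3180.86 | 45.00 | 119.10 | 143138.82 | 378836.26
triangular fin | 1000.00 | 106.67 | 13.33 | 106666.67 | 13333.33
Σ | 13180.86 |  |  | 654805.48 | 842169.59
X̄ = 654805.48 / 13180.86 = 49.68 mm
Ȳ = 842169.59 / 13180.86 = 63.89 mm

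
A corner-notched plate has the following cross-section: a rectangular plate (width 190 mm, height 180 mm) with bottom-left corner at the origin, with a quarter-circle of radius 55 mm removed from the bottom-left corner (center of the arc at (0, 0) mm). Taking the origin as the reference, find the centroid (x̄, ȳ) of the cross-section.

x̄ = 100.35 mm, ȳ = 94.98 mm

Part | A | x̄ᵢ | ȳᵢ | A·x̄ᵢ | A·ȳᵢ
plate | 34200.00 | 95.00 | 90.00 | 3249000.00 | 3078000.00
removed quarter-circle | -2375.83 | 23.34 | 23.34 | -55458.33 | -55458.33
Σ | 31824.17 |  |  | 3193541.67 | 3022541.67
x̄ = 3193541.67 / 31824.17 = 100.35 mm
ȳ = 3022541.67 / 31824.17 = 94.98 mm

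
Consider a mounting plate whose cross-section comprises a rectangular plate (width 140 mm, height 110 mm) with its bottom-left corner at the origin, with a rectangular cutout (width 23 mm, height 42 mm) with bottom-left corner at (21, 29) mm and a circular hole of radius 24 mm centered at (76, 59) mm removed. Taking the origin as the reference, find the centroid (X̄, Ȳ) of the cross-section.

X̄ = 72.01 mm, Ȳ = 54.81 mm

Part | A | x̄ᵢ | ȳᵢ | A·x̄ᵢ | A·ȳᵢ
plate | 15400.00 | 70.00 | 55.00 | 1078000.00 | 847000.00
hole 1 | -966.00 | 32.50 | 50.00 | -31395.00 | -48300.00
hole 2 | -1809.56 | 76.00 | 59.00 | -137526.36 | -106763.88
Σ | 12624.44 |  |  | 909078.64 | 691936.12
X̄ = 909078.64 / 12624.44 = 72.01 mm
Ȳ = 691936.12 / 12624.44 = 54.81 mm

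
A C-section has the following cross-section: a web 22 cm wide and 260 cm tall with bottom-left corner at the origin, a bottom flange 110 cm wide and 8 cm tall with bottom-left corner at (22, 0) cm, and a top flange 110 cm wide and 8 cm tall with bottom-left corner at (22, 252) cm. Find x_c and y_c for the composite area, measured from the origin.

web: A = 22 × 260 = 5720.00, centroid at (11.00, 130.00).
bottom flange: A = 110 × 8 = 880.00, centroid at (77.00, 4.00).
top flange: A = 110 × 8 = 880.00, centroid at (77.00, 256.00).
ΣA = 7480.00 cm²
ΣAx_c = (5720.00)(11.00) + (880.00)(77.00) + (880.00)(77.00) = 198440.00 cm³
ΣAy_c = (5720.00)(130.00) + (880.00)(4.00) + (880.00)(256.00) = 972400.00 cm³
x_c = 198440.00 / 7480.00 = 26.53 cm
y_c = 972400.00 / 7480.00 = 130.00 cm

x_c = 26.53 cm, y_c = 130.00 cm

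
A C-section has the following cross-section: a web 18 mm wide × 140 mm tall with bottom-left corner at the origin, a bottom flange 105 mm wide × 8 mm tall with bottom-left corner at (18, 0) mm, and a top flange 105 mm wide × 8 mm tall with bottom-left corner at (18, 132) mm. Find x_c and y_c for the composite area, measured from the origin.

x_c = 33.60 mm, y_c = 70.00 mm

web: A = 18 × 140 = 2520.00, centroid at (9.00, 70.00).
bottom flange: A = 105 × 8 = 840.00, centroid at (70.50, 4.00).
top flange: A = 105 × 8 = 840.00, centroid at (70.50, 136.00).
ΣA = 4200.00 mm²
ΣAx_c = (2520.00)(9.00) + (840.00)(70.50) + (840.00)(70.50) = 141120.00 mm³
ΣAy_c = (2520.00)(70.00) + (840.00)(4.00) + (840.00)(136.00) = 294000.00 mm³
x_c = 141120.00 / 4200.00 = 33.60 mm
y_c = 294000.00 / 4200.00 = 70.00 mm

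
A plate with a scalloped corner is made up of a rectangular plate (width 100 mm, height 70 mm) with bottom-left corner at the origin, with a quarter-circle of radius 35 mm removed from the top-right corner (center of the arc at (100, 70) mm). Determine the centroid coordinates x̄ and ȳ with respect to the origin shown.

plate: A = 100 × 70 = 7000.00, centroid at (50.00, 35.00).
removed quarter-circle: A = −¼π·35² = -962.11, centroid at (85.15, 55.15).
ΣA = 6037.89 mm², ΣAx̄ = 268080.39 mm³, ΣAȳ = 191943.77 mm³.
x̄ = 268080.39/6037.89 = 44.40 mm; ȳ = 191943.77/6037.89 = 31.79 mm.

x̄ = 44.40 mm, ȳ = 31.79 mm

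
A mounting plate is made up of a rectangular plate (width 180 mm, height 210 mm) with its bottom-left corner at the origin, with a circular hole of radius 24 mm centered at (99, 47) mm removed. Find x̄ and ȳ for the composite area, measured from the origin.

plate: A = 180 × 210 = 37800.00, centroid at (90.00, 105.00).
hole: A = −π·24² = -1809.56, centroid at (99.00, 47.00).
ΣA = 35990.44 mm²
ΣAx̄ = (37800.00)(90.00) + (-1809.56)(99.00) = 3222853.82 mm³
ΣAȳ = (37800.00)(105.00) + (-1809.56)(47.00) = 3883950.80 mm³
x̄ = 3222853.82 / 35990.44 = 89.55 mm
ȳ = 3883950.80 / 35990.44 = 107.92 mm

x̄ = 89.55 mm, ȳ = 107.92 mm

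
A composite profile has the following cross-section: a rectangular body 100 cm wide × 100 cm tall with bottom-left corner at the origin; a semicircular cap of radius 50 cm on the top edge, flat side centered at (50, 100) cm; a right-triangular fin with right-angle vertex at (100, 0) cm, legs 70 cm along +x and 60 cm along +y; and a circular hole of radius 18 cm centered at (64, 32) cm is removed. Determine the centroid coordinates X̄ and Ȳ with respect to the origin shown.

Part | A | x̄ᵢ | ȳᵢ | A·x̄ᵢ | A·ȳᵢ
rectangular body | 10000.00 | 50.00 | 50.00 | 500000.00 | 500000.00
semicircular top | 3926.99 | 50.00 | 121.22 | 196349.54 | 476032.42
triangular fin | 2100.00 | 123.33 | 20.00 | 259000.00 | 42000.00
hole | -1017.88 | 64.00 | 32.00 | -65144.07 | -32572.03
Σ | 15009.11 |  |  | 890205.48 | 985460.38
X̄ = 890205.48 / 15009.11 = 59.31 cm
Ȳ = 985460.38 / 15009.11 = 65.66 cm

X̄ = 59.31 cm, Ȳ = 65.66 cm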